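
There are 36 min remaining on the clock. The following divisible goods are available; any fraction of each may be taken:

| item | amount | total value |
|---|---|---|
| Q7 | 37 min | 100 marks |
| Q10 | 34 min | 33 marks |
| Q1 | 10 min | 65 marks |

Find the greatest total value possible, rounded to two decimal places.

Take in order of value per unit:
- Q1 (65/10 per unit): all 10 → value 65, running total 65.00
- Q7 (100/37 per unit): 26 of 37 → value 26×100/37 = 70.2703, running total 135.27
Total 135.27.

135.27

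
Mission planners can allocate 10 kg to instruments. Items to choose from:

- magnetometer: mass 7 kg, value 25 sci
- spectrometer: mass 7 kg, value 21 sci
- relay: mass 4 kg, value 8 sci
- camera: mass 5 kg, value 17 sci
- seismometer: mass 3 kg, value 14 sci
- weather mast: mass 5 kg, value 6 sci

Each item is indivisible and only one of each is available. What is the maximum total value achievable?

39 sci

Check high-value combinations within 10 kg:
- magnetometer+seismometer: mass 7+3=10, value 25+14=39
- spectrometer+seismometer: mass 7+3=10, value 21+14=35
- camera+seismometer: mass 5+3=8, value 17+14=31
Best: 39 sci.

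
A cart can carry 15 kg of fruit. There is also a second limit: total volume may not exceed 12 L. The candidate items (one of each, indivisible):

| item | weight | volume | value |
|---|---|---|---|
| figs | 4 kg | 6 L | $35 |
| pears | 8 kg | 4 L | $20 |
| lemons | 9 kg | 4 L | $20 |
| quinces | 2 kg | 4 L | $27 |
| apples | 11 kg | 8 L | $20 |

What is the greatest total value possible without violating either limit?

Feasible sets respecting both limits:
- figs+quinces: weight 6, volume 10, value 62
- figs+pears: weight 12, volume 10, value 55
- figs+lemons: weight 13, volume 10, value 55
Best: $62.

$62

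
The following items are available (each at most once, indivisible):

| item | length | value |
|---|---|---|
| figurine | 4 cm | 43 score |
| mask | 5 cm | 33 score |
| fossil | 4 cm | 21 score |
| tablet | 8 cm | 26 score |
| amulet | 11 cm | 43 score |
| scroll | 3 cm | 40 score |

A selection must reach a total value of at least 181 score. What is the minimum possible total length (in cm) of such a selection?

31

Subsets with value ≥ 181, sorted by total length:
- figurine+mask+tablet+amulet+scroll: length 31, value 185
- figurine+mask+fossil+tablet+amulet+scroll: length 35, value 206
Minimum length: 31 cm.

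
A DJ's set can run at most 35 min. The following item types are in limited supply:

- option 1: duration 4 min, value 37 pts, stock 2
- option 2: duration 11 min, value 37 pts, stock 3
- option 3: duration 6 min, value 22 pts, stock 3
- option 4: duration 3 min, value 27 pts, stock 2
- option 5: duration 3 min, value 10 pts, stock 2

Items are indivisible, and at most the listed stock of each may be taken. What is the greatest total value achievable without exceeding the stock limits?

204 pts

Best selections within duration 35 and stock limits:
- 2×option 1 + 3×option 3 + 2×option 4 + 1×option 5: duration 35, value 204
- 2×option 1 + 1×option 2 + 1×option 3 + 2×option 4 + 1×option 5: duration 34, value 197
Best: 204 pts.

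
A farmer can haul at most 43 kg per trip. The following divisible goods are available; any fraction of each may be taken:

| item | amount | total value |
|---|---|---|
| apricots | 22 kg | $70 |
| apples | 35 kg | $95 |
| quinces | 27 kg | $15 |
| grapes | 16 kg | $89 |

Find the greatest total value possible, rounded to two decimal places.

Take in order of value per unit:
- grapes (89/16 per unit): all 16 → value 89, running total 89.00
- apricots (70/22 per unit): all 22 → value 70, running total 159.00
- apples (95/35 per unit): 5 of 35 → value 5×95/35 = 13.5714, running total 172.57
Total 172.57.

172.57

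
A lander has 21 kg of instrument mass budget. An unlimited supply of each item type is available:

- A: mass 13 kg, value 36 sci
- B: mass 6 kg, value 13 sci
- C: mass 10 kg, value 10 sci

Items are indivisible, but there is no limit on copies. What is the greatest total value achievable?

49 sci

Best value-per-unit is A at 36/13; filling with it alone gives 1×36 = 36.
Optimal mix: 1×A + 1×B → mass 19, value 49.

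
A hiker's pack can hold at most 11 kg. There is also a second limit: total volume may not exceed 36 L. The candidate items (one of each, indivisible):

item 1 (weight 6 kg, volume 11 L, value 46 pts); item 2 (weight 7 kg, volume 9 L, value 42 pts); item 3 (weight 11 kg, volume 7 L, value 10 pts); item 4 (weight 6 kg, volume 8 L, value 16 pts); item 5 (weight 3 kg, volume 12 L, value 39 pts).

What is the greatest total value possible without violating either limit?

85 pts

Feasible sets respecting both limits:
- item 1+item 5: weight 9, volume 23, value 85
- item 2+item 5: weight 10, volume 21, value 81
- item 4+item 5: weight 9, volume 20, value 55
Best: 85 pts.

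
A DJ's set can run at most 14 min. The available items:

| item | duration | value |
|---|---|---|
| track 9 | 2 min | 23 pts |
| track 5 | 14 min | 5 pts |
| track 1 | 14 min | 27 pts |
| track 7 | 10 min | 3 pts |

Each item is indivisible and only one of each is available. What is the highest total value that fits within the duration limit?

Check high-value combinations within 14 min:
- track 1: duration 14, value 27
- track 9+track 7: duration 2+10=12, value 23+3=26
- track 9: duration 2, value 23
- track 5: duration 14, value 5
Best: 27 pts.

27 pts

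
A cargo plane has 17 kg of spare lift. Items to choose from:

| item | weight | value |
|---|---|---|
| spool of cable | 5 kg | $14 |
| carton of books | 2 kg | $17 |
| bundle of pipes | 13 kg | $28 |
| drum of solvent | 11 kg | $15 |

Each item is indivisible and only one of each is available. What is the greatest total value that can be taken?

$45

Check high-value combinations within 17 kg:
- carton of books+bundle of pipes: weight 2+13=15, value 17+28=45
- carton of books+drum of solvent: weight 2+11=13, value 17+15=32
- spool of cable+carton of books: weight 5+2=7, value 14+17=31
Best: $45.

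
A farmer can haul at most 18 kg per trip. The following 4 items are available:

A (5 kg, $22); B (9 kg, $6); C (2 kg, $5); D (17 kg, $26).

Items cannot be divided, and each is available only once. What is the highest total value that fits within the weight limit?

Check high-value combinations within 18 kg:
- A+B+C: weight 5+9+2=16, value 22+6+5=33
- A+B: weight 5+9=14, value 22+6=28
- A+C: weight 5+2=7, value 22+5=27
- D: weight 17, value 26
Best: $33.

$33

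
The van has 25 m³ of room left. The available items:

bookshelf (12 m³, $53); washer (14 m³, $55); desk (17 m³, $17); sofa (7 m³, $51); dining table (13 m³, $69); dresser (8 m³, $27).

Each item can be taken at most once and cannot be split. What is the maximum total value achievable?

Check high-value combinations within 25 m³:
- bookshelf+dining table: volume 12+13=25, value 53+69=122
- sofa+dining table: volume 7+13=20, value 51+69=120
- washer+sofa: volume 14+7=21, value 55+51=106
- bookshelf+sofa: volume 12+7=19, value 53+51=104
- dining table+dresser: volume 13+8=21, value 69+27=96
Best: $122.

$122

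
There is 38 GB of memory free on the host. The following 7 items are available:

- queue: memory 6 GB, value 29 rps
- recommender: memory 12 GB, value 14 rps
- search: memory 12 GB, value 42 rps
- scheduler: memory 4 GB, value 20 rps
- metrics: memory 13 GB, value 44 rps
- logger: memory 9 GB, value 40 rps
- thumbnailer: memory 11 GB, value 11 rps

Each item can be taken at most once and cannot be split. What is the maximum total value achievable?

146 rps

Check high-value combinations within 38 GB:
- search+scheduler+metrics+logger: memory 12+4+13+9=38, value 42+20+44+40=146
- queue+search+scheduler+metrics: memory 6+12+4+13=35, value 29+42+20+44=135
- queue+scheduler+metrics+logger: memory 6+4+13+9=32, value 29+20+44+40=133
- queue+search+scheduler+logger: memory 6+12+4+9=31, value 29+42+20+40=131
Best: 146 rps.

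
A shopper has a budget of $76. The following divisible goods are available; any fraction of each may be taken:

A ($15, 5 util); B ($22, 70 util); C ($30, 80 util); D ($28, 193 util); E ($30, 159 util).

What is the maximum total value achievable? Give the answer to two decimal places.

409.27

Take in order of value per unit:
- D (193/28 per unit): all 28 → value 193, running total 193.00
- E (159/30 per unit): all 30 → value 159, running total 352.00
- B (70/22 per unit): 18 of 22 → value 18×70/22 = 57.2727, running total 409.27
Total 409.27.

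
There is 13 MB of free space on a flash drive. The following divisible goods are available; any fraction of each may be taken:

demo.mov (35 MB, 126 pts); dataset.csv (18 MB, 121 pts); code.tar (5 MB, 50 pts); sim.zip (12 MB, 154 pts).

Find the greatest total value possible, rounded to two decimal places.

Take in order of value per unit:
- sim.zip (154/12 per unit): all 12 → value 154, running total 154.00
- code.tar (50/5 per unit): 1 of 5 → value 1×50/5 = 10.0000, running total 164.00
Total 164.00.

164.00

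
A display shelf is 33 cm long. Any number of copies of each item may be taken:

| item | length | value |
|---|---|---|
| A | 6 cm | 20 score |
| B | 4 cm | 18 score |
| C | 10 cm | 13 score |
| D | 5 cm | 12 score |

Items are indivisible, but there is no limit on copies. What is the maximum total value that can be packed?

Best value-per-unit is B at 18/4, and filling with it alone uses length 8×4=32. No mix of the others beats 8×18 = 144.

144 score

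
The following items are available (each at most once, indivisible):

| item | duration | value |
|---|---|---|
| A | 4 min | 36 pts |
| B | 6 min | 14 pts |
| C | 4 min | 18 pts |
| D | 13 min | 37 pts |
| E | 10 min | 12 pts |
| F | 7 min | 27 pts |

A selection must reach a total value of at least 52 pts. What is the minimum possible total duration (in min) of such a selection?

8

Subsets with value ≥ 52, sorted by total duration:
- A+C: duration 8, value 54
- A+F: duration 11, value 63
- A+B+C: duration 14, value 68
- A+C+F: duration 15, value 81
Minimum duration: 8 min.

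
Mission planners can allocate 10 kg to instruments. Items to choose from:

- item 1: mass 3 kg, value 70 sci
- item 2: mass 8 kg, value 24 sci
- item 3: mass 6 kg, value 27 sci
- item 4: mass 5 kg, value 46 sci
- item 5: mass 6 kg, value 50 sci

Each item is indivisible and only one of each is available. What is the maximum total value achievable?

Check high-value combinations within 10 kg:
- item 1+item 5: mass 3+6=9, value 70+50=120
- item 1+item 4: mass 3+5=8, value 70+46=116
- item 1+item 3: mass 3+6=9, value 70+27=97
- item 1: mass 3, value 70
- item 5: mass 6, value 50
Best: 120 sci.

120 sci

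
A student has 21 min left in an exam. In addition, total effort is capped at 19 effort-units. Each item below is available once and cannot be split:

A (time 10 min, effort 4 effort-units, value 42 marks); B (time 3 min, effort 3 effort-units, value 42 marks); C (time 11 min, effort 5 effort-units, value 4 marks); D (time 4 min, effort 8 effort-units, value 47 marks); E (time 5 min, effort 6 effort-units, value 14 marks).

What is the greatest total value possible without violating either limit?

Feasible sets respecting both limits:
- A+B+D: time 17, effort 15, value 131
- A+D+E: time 19, effort 18, value 103
- B+D+E: time 12, effort 17, value 103
- A+B+E: time 18, effort 13, value 98
Best: 131 marks.

131 marks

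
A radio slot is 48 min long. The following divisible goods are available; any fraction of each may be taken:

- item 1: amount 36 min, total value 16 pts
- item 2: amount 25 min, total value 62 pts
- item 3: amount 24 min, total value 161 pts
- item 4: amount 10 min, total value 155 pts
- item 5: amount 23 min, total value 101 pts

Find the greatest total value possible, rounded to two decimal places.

377.48

Take in order of value per unit:
- item 4 (155/10 per unit): all 10 → value 155, running total 155.00
- item 3 (161/24 per unit): all 24 → value 161, running total 316.00
- item 5 (101/23 per unit): 14 of 23 → value 14×101/23 = 61.4783, running total 377.48
Total 377.48.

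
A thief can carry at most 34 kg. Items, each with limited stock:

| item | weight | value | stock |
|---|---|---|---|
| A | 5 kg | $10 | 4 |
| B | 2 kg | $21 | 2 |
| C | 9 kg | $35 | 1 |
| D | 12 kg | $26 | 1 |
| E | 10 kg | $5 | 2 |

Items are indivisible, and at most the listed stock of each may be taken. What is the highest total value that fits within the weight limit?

Best selections within weight 34 and stock limits:
- 4×A + 2×B + 1×C: weight 33, value 117
- 1×A + 2×B + 1×C + 1×D: weight 30, value 113
- 3×A + 2×B + 1×C: weight 28, value 107
Best: $117.

$117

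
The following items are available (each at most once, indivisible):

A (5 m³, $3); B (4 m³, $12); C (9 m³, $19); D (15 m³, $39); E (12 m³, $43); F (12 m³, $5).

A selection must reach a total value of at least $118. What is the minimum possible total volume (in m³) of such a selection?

52

Subsets with value ≥ 118, sorted by total volume:
- B+C+D+E+F: volume 52, value 118
- A+B+C+D+E+F: volume 57, value 121
Minimum volume: 52 m³.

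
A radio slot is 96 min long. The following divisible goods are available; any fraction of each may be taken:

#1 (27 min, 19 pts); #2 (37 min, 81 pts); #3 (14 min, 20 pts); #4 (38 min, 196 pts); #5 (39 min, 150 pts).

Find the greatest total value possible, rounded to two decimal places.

387.59

Take in order of value per unit:
- #4 (196/38 per unit): all 38 → value 196, running total 196.00
- #5 (150/39 per unit): all 39 → value 150, running total 346.00
- #2 (81/37 per unit): 19 of 37 → value 19×81/37 = 41.5946, running total 387.59
Total 387.59.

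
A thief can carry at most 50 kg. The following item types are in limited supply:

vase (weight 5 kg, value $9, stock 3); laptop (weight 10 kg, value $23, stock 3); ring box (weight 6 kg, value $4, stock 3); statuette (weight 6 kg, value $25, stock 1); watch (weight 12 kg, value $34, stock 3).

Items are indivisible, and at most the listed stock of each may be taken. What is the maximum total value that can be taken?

Best selections within weight 50 and stock limits:
- 2×laptop + 1×statuette + 2×watch: weight 50, value 139
- 1×vase + 1×statuette + 3×watch: weight 47, value 136
Best: $139.

$139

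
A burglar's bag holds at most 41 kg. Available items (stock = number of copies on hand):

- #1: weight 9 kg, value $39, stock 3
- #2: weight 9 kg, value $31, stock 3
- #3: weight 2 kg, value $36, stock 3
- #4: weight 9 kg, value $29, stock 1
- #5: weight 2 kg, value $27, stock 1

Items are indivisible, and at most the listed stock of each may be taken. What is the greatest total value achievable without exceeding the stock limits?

$252

Best selections within weight 41 and stock limits:
- 3×#1 + 3×#3 + 1×#5: weight 35, value 252
- 2×#1 + 1×#2 + 3×#3 + 1×#5: weight 35, value 244
- 2×#1 + 3×#3 + 1×#4 + 1×#5: weight 35, value 242
Best: $252.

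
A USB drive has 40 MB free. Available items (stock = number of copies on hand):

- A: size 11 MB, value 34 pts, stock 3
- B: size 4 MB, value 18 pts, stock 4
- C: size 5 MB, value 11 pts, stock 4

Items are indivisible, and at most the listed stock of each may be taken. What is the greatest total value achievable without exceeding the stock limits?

140 pts

Top feasible selections:
- 2×A + 4×B: size 38, value 140
- 2×A + 3×B + 1×C: size 39, value 133
- 1×A + 4×B + 2×C: size 37, value 128
Best: 140 pts.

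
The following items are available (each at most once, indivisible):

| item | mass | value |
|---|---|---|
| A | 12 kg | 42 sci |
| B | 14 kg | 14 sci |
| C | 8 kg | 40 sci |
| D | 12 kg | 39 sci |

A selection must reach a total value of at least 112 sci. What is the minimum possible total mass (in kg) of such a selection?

Subsets with value ≥ 112, sorted by total mass:
- A+C+D: mass 32, value 121
- A+B+C+D: mass 46, value 135
Minimum mass: 32 kg.

32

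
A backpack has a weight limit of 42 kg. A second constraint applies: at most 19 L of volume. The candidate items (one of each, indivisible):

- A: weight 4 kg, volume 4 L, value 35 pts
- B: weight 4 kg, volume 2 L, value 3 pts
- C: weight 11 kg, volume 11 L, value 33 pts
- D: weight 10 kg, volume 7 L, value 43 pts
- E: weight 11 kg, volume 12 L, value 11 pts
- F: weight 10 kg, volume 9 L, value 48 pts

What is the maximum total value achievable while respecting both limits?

94 pts

Feasible sets respecting both limits:
- B+D+F: weight 24, volume 18, value 94
- D+F: weight 20, volume 16, value 91
- A+B+F: weight 18, volume 15, value 86
- A+F: weight 14, volume 13, value 83
Best: 94 pts.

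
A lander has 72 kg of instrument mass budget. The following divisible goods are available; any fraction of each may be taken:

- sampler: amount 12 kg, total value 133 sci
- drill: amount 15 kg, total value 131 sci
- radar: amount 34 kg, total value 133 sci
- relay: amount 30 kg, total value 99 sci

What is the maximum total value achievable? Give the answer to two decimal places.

Take in order of value per unit:
- sampler (133/12 per unit): all 12 → value 133, running total 133.00
- drill (131/15 per unit): all 15 → value 131, running total 264.00
- radar (133/34 per unit): all 34 → value 133, running total 397.00
- relay (99/30 per unit): 11 of 30 → value 11×99/30 = 36.3000, running total 433.30
Total 433.30.

433.30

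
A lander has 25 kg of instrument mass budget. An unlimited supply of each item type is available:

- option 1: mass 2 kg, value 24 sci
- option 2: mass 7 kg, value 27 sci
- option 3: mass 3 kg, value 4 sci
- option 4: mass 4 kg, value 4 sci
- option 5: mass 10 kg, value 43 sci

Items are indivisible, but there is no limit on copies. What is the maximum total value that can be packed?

288 sci

Best value-per-unit is option 1 at 24/2, and filling with it alone uses mass 12×2=24. No mix of the others beats 12×24 = 288.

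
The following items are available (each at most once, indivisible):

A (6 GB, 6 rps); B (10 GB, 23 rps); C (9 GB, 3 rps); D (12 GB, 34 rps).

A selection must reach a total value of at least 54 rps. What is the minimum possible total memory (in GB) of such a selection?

22

Subsets with value ≥ 54, sorted by total memory:
- B+D: memory 22, value 57
- A+B+D: memory 28, value 63
- B+C+D: memory 31, value 60
- A+B+C+D: memory 37, value 66
Minimum memory: 22 GB.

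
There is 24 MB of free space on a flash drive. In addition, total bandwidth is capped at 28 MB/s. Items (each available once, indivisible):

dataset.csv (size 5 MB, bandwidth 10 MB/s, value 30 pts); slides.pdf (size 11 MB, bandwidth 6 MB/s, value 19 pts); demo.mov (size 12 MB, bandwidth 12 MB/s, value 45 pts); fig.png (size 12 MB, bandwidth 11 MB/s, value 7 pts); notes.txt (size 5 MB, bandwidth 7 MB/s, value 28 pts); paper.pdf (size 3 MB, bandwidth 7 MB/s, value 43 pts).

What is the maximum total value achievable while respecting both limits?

Feasible sets respecting both limits:
- demo.mov+notes.txt+paper.pdf: size 20, bandwidth 26, value 116
- dataset.csv+notes.txt+paper.pdf: size 13, bandwidth 24, value 101
- dataset.csv+slides.pdf+paper.pdf: size 19, bandwidth 23, value 92
- slides.pdf+notes.txt+paper.pdf: size 19, bandwidth 20, value 90
Best: 116 pts.

116 pts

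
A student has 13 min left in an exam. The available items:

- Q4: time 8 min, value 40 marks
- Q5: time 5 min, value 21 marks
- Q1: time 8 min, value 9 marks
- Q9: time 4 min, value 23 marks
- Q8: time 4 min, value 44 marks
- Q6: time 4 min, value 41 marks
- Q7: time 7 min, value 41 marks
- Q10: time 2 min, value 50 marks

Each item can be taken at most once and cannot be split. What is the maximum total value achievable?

135 marks

Check high-value combinations within 13 min:
- Q8+Q6+Q10: time 4+4+2=10, value 44+41+50=135
- Q8+Q7+Q10: time 4+7+2=13, value 44+41+50=135
- Q6+Q7+Q10: time 4+7+2=13, value 41+41+50=132
- Q9+Q8+Q10: time 4+4+2=10, value 23+44+50=117
- Q5+Q8+Q10: time 5+4+2=11, value 21+44+50=115
Best: 135 marks.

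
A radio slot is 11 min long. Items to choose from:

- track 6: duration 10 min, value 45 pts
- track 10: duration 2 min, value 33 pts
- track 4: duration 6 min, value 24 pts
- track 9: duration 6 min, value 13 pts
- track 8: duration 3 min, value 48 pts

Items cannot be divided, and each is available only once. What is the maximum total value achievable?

105 pts

This is a 0/1 knapsack; check combinations near the capacity.
- track 10+track 4+track 8: duration 2+6+3=11, value 33+24+48=105
- track 10+track 9+track 8: duration 2+6+3=11, value 33+13+48=94
- track 10+track 8: duration 2+3=5, value 33+48=81
Best: 105 pts.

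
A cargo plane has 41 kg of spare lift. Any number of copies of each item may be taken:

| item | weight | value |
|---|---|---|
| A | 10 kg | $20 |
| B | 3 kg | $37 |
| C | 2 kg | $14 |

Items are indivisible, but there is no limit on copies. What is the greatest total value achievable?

Best value-per-unit is B at 37/3; filling with it alone gives 13×37 = 481.
Optimal mix: 13×B + 1×C → weight 41, value 495.

$495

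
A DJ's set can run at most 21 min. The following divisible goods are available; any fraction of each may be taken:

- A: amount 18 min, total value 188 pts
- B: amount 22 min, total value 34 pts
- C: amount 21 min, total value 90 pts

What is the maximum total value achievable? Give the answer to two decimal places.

Take in order of value per unit:
- A (188/18 per unit): all 18 → value 188, running total 188.00
- C (90/21 per unit): 3 of 21 → value 3×90/21 = 12.8571, running total 200.86
Total 200.86.

200.86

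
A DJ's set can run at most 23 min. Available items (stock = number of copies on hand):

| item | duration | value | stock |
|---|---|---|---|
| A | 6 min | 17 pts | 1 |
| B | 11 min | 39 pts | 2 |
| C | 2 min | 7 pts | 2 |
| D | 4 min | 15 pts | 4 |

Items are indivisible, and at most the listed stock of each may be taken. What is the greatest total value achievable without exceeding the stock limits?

Top feasible selections:
- 1×B + 3×D: duration 23, value 84
- 1×B + 2×C + 2×D: duration 23, value 83
Best: 84 pts.

84 pts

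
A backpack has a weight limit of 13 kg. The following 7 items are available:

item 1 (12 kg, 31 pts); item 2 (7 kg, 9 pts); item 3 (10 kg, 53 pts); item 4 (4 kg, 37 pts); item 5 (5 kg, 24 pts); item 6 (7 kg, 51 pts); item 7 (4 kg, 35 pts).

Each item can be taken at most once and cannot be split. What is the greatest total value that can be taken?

96 pts

Check high-value combinations within 13 kg:
- item 4+item 5+item 7: weight 4+5+4=13, value 37+24+35=96
- item 4+item 6: weight 4+7=11, value 37+51=88
- item 6+item 7: weight 7+4=11, value 51+35=86
Best: 96 pts.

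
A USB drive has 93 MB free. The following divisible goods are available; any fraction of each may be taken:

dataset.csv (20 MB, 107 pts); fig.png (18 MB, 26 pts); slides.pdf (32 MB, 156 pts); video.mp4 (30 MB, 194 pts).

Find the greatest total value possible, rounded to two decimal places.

Take in order of value per unit:
- video.mp4 (194/30 per unit): all 30 → value 194, running total 194.00
- dataset.csv (107/20 per unit): all 20 → value 107, running total 301.00
- slides.pdf (156/32 per unit): all 32 → value 156, running total 457.00
- fig.png (26/18 per unit): 11 of 18 → value 11×26/18 = 15.8889, running total 472.89
Total 472.89.

472.89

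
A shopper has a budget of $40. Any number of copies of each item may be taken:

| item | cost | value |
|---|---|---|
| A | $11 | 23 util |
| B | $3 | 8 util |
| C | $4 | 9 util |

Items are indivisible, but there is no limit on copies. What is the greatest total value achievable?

105 util

Best value-per-unit is B at 8/3; filling with it alone gives 13×8 = 104.
Optimal mix: 12×B + 1×C → cost 40, value 105.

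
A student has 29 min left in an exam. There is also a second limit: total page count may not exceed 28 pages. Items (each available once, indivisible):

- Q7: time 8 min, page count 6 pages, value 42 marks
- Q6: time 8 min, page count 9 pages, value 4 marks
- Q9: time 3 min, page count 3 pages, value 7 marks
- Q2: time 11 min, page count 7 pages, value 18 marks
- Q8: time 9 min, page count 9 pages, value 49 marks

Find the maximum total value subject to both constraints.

Feasible sets respecting both limits:
- Q7+Q2+Q8: time 28, page count 22, value 109
- Q7+Q6+Q9+Q8: time 28, page count 27, value 102
- Q7+Q9+Q8: time 20, page count 18, value 98
Best: 109 marks.

109 marks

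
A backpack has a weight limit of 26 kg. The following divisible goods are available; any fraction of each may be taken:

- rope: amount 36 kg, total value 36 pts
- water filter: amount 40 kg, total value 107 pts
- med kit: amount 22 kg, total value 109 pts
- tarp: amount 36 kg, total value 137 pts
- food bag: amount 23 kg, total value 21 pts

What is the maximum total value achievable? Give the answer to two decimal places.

124.22

Take in order of value per unit:
- med kit (109/22 per unit): all 22 → value 109, running total 109.00
- tarp (137/36 per unit): 4 of 36 → value 4×137/36 = 15.2222, running total 124.22
Total 124.22.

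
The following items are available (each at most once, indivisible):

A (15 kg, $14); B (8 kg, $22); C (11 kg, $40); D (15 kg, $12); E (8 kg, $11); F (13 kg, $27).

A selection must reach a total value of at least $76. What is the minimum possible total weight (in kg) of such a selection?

Subsets with value ≥ 76, sorted by total weight:
- B+C+F: weight 32, value 89
- C+E+F: weight 32, value 78
Minimum weight: 32 kg.

32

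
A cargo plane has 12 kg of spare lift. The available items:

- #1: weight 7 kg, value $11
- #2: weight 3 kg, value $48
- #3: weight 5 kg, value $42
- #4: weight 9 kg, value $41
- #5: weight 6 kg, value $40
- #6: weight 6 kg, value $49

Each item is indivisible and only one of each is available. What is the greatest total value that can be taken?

$97

Check high-value combinations within 12 kg:
- #2+#6: weight 3+6=9, value 48+49=97
- #3+#6: weight 5+6=11, value 42+49=91
- #2+#3: weight 3+5=8, value 48+42=90
- #2+#4: weight 3+9=12, value 48+41=89
- #5+#6: weight 6+6=12, value 40+49=89
Best: $97.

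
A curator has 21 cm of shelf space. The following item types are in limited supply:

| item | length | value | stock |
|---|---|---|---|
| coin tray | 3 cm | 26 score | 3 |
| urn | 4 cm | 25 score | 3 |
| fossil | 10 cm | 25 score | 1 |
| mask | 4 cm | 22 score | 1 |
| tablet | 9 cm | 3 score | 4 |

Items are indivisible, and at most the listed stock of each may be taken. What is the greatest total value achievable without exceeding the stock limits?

Best selections within length 21 and stock limits:
- 3×coin tray + 3×urn: length 21, value 153
- 3×coin tray + 2×urn + 1×mask: length 21, value 150
Best: 153 score.

153 score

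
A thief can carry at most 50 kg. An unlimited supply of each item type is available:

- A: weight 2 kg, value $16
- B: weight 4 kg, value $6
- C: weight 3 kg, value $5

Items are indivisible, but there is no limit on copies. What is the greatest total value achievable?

$400

Best value-per-unit is A at 16/2, and filling with it alone uses weight 25×2=50. No mix of the others beats 25×16 = 400.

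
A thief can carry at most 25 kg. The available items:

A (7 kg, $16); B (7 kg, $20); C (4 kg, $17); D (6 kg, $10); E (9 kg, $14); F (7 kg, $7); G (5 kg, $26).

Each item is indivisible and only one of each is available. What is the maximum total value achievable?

$79

Check high-value combinations within 25 kg:
- A+B+C+G: weight 7+7+4+5=23, value 16+20+17+26=79
- B+C+E+G: weight 7+4+9+5=25, value 20+17+14+26=77
- B+C+D+G: weight 7+4+6+5=22, value 20+17+10+26=73
- A+C+E+G: weight 7+4+9+5=25, value 16+17+14+26=73
- A+B+D+G: weight 7+7+6+5=25, value 16+20+10+26=72
Best: $79.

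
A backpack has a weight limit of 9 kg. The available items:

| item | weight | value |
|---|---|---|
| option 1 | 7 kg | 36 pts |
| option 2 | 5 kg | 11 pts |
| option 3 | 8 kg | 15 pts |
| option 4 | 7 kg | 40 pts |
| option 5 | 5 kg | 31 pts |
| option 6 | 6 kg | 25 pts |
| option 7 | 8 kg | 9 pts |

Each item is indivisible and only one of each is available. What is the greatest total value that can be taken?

This is a 0/1 knapsack; check combinations near the capacity.
- option 4: weight 7, value 40
- option 1: weight 7, value 36
- option 5: weight 5, value 31
- option 6: weight 6, value 25
Best: 40 pts.

40 pts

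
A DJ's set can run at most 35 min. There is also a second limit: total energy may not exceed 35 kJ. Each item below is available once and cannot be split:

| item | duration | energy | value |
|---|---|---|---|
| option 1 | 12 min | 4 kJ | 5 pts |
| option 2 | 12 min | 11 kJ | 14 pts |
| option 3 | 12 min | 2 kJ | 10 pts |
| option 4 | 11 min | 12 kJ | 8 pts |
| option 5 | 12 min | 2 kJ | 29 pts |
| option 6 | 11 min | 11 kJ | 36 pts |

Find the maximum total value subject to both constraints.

79 pts

Feasible sets respecting both limits:
- option 2+option 5+option 6: duration 35, energy 24, value 79
- option 3+option 5+option 6: duration 35, energy 15, value 75
- option 4+option 5+option 6: duration 34, energy 25, value 73
- option 1+option 5+option 6: duration 35, energy 17, value 70
Best: 79 pts.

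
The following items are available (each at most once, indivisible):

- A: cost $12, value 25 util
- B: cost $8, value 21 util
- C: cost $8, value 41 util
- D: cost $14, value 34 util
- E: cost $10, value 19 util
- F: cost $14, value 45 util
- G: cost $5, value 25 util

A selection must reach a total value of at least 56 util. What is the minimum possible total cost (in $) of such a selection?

13

Subsets with value ≥ 56, sorted by total cost:
- C+G: cost 13, value 66
- B+C: cost 16, value 62
- C+E: cost 18, value 60
Minimum cost: 13 $.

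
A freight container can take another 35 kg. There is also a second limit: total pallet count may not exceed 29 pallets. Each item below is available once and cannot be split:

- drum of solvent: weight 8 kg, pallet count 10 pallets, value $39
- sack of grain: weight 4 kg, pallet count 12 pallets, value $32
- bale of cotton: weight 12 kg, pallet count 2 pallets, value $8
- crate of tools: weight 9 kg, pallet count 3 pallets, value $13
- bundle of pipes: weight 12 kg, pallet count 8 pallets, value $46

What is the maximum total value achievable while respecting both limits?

$98

Feasible sets respecting both limits:
- drum of solvent+crate of tools+bundle of pipes: weight 29, pallet count 21, value 98
- drum of solvent+bale of cotton+bundle of pipes: weight 32, pallet count 20, value 93
- drum of solvent+sack of grain+bale of cotton+crate of tools: weight 33, pallet count 27, value 92
- sack of grain+crate of tools+bundle of pipes: weight 25, pallet count 23, value 91
Best: $98.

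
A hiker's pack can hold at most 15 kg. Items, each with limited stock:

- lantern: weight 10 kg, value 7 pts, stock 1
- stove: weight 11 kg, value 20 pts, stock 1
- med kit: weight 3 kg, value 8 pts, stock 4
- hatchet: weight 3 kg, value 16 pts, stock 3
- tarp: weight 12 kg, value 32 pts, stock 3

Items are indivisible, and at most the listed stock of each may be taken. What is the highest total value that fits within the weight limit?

64 pts

Top feasible selections:
- 2×med kit + 3×hatchet: weight 15, value 64
- 1×med kit + 3×hatchet: weight 12, value 56
- 3×med kit + 2×hatchet: weight 15, value 56
Best: 64 pts.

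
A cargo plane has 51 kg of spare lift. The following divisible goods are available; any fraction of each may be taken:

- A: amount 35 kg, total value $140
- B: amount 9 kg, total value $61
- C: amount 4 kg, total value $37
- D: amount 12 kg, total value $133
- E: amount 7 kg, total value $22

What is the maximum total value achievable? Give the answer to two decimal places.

Take in order of value per unit:
- D (133/12 per unit): all 12 → value 133, running total 133.00
- C (37/4 per unit): all 4 → value 37, running total 170.00
- B (61/9 per unit): all 9 → value 61, running total 231.00
- A (140/35 per unit): 26 of 35 → value 26×140/35 = 104.0000, running total 335.00
Total 335.00.

335.00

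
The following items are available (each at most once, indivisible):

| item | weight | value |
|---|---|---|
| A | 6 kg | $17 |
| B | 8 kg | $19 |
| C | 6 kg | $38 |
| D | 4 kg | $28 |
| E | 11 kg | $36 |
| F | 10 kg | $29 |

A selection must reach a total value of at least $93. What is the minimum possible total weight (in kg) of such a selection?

20

Subsets with value ≥ 93, sorted by total weight:
- C+D+F: weight 20, value 95
- C+D+E: weight 21, value 102
- A+B+C+D: weight 24, value 102
- B+C+E: weight 25, value 93
Minimum weight: 20 kg.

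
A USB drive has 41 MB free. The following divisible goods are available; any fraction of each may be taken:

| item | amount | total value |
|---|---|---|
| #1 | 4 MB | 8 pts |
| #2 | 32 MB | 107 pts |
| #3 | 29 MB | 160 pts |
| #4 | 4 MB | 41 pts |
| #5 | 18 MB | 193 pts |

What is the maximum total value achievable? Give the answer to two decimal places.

338.83

Take in order of value per unit:
- #5 (193/18 per unit): all 18 → value 193, running total 193.00
- #4 (41/4 per unit): all 4 → value 41, running total 234.00
- #3 (160/29 per unit): 19 of 29 → value 19×160/29 = 104.8276, running total 338.83
Total 338.83.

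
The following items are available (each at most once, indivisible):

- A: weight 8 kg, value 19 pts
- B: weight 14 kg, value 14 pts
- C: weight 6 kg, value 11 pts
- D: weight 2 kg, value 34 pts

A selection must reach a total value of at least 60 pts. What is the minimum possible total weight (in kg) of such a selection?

Subsets with value ≥ 60, sorted by total weight:
- A+C+D: weight 16, value 64
- A+B+D: weight 24, value 67
- A+B+C+D: weight 30, value 78
Minimum weight: 16 kg.

16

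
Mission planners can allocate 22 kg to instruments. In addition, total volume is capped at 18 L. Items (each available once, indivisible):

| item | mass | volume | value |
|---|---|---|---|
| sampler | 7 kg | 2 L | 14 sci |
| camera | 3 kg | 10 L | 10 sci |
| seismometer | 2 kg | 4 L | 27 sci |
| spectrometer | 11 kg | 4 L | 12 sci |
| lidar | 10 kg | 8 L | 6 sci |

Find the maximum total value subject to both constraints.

Feasible sets respecting both limits:
- sampler+seismometer+spectrometer: mass 20, volume 10, value 53
- sampler+camera+seismometer: mass 12, volume 16, value 51
- camera+seismometer+spectrometer: mass 16, volume 18, value 49
- sampler+seismometer+lidar: mass 19, volume 14, value 47
Best: 53 sci.

53 sci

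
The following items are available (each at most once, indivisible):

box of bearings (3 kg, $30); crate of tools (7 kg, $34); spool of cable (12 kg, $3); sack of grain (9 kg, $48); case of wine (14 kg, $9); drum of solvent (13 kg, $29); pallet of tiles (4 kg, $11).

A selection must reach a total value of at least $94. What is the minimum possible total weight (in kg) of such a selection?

19

Subsets with value ≥ 94, sorted by total weight:
- box of bearings+crate of tools+sack of grain: weight 19, value 112
- box of bearings+crate of tools+sack of grain+pallet of tiles: weight 23, value 123
Minimum weight: 19 kg.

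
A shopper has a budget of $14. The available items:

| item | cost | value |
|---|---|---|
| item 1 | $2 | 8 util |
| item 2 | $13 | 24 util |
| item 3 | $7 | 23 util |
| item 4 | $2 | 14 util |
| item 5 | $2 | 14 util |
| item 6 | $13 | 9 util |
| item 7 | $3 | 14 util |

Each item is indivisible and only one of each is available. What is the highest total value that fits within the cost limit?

65 util

Check high-value combinations within $14:
- item 3+item 4+item 5+item 7: cost 7+2+2+3=14, value 23+14+14+14=65
- item 1+item 3+item 4+item 5: cost 2+7+2+2=13, value 8+23+14+14=59
- item 1+item 3+item 4+item 7: cost 2+7+2+3=14, value 8+23+14+14=59
- item 1+item 3+item 5+item 7: cost 2+7+2+3=14, value 8+23+14+14=59
Best: 65 util.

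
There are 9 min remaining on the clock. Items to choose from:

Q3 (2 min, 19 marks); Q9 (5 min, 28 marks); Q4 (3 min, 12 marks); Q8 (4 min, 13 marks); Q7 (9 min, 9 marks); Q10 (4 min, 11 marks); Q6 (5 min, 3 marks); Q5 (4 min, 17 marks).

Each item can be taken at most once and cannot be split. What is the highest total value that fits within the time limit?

48 marks

Check high-value combinations within 9 min:
- Q3+Q4+Q5: time 2+3+4=9, value 19+12+17=48
- Q3+Q9: time 2+5=7, value 19+28=47
- Q9+Q5: time 5+4=9, value 28+17=45
- Q3+Q4+Q8: time 2+3+4=9, value 19+12+13=44
- Q3+Q4+Q10: time 2+3+4=9, value 19+12+11=42
Best: 48 marks.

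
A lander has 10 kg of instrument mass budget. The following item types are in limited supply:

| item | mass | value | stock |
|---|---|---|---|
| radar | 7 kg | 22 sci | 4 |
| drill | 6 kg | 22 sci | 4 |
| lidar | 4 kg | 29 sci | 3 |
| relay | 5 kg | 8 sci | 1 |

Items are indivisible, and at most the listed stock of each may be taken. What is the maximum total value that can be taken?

Best selections within mass 10 and stock limits:
- 2×lidar: mass 8, value 58
- 1×drill + 1×lidar: mass 10, value 51
- 1×lidar + 1×relay: mass 9, value 37
Best: 58 sci.

58 sci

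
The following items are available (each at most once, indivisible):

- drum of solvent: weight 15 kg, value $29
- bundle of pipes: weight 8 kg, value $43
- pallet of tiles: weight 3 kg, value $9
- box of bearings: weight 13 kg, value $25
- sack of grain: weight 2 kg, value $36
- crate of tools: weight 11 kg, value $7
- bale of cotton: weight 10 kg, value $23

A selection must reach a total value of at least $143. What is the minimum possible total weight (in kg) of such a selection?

47

Subsets with value ≥ 143, sorted by total weight:
- bundle of pipes+pallet of tiles+box of bearings+sack of grain+crate of tools+bale of cotton: weight 47, value 143
- drum of solvent+bundle of pipes+box of bearings+sack of grain+bale of cotton: weight 48, value 156
Minimum weight: 47 kg.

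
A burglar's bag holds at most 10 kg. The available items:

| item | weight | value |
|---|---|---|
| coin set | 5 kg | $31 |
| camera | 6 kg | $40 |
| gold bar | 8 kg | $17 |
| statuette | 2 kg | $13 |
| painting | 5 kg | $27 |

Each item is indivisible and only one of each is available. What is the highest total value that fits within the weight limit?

Check high-value combinations within 10 kg:
- coin set+painting: weight 5+5=10, value 31+27=58
- camera+statuette: weight 6+2=8, value 40+13=53
- coin set+statuette: weight 5+2=7, value 31+13=44
- camera: weight 6, value 40
Best: $58.

$58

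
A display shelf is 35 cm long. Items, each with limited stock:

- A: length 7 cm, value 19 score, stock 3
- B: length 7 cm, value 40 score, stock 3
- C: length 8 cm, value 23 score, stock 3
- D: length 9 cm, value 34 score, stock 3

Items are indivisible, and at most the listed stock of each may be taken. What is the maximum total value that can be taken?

Best selections within length 35 and stock limits:
- 2×A + 3×B: length 35, value 158
- 3×B + 1×D: length 30, value 154
- 2×B + 2×D: length 32, value 148
- 3×B + 1×C: length 29, value 143
Best: 158 score.

158 score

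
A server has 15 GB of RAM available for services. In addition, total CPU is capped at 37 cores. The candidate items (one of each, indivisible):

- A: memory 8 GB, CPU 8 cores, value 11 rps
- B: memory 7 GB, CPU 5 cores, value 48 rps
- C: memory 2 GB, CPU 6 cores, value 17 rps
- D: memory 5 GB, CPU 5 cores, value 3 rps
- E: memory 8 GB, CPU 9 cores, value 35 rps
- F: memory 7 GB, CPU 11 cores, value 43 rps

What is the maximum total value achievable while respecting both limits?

Feasible sets respecting both limits:
- B+F: memory 14, CPU 16, value 91
- B+E: memory 15, CPU 14, value 83
- E+F: memory 15, CPU 20, value 78
Best: 91 rps.

91 rps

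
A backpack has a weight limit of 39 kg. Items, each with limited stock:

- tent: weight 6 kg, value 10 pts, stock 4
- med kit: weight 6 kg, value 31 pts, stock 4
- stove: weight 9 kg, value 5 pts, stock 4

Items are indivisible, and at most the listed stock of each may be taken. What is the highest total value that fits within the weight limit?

Best selections within weight 39 and stock limits:
- 2×tent + 4×med kit: weight 36, value 144
- 1×tent + 4×med kit + 1×stove: weight 39, value 139
- 1×tent + 4×med kit: weight 30, value 134
Best: 144 pts.

144 pts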